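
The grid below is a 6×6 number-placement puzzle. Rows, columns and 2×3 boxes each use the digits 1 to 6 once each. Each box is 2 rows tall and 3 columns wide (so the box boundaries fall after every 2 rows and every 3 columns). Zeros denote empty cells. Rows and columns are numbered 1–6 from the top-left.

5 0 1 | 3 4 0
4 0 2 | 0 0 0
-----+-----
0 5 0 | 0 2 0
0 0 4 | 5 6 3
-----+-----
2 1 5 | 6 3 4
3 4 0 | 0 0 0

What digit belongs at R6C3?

6

R1C2 = 6 (sole candidate).
R1C6 = 2 (sole candidate).
R2C2 = 3 (sole candidate).
R2C4 = 1 (sole candidate).
R2C5 = 5 (sole candidate).
R2C6 = 6 (sole candidate).
R3C4 = 4 (sole candidate).
R3C6 = 1 (sole candidate).
R4C1 = 1 (sole candidate).
R4C2 = 2 (sole candidate).
R6C3 = 6: row 6 has {3,4}; col 3 has {1,2,4,5}; box has {1,2,3,4,5} → only 6 remains.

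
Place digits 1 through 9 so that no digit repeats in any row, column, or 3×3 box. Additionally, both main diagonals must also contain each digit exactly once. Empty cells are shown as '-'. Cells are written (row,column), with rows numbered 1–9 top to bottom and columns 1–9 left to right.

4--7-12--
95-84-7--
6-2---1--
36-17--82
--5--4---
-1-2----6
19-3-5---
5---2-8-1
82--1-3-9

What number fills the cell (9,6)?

(2,9) = 3: row 2 has {4,5,7,8,9}; col 9 has {1,2,6,9}; box has {1,2,7} → only 3 remains.
(4,6) = 9: row 4 has {1,2,3,6,7,8}; col 6 has {1,4,5}; box has {1,2,4,7}; anti-diagonal has {1,2,8} → only 9 remains.
(5,4) = 6: row 5 has {4,5}; col 4 has {1,2,3,7,8}; box has {1,2,4,7,9} → only 6 remains.
(5,5) = 3: row 5 has {4,5,6}; col 5 has {1,2,4,7}; box has {1,2,4,6,7,9}; main diagonal has {1,2,4,5,9}; anti-diagonal has {1,2,8,9} → only 3 remains.
(5,7) = 9: row 5 has {3,4,5,6}; col 7 has {1,2,3,7,8}; box has {2,6,8} → only 9 remains.
(5,9) = 7: row 5 has {3,4,5,6,9}; col 9 has {1,2,3,6,9}; box has {2,6,8,9} → only 7 remains.
(6,1) = 7: row 6 has {1,2,6}; col 1 has {1,3,4,5,6,8,9}; box has {1,3,5,6} → only 7 remains.
(6,6) = 8: row 6 has {1,2,6,7}; col 6 has {1,4,5,9}; box has {1,2,3,4,6,7,9}; main diagonal has {1,2,3,4,5,9} → only 8 remains.
(7,7) = 6: row 7 has {1,3,5,9}; col 7 has {1,2,3,7,8,9}; box has {1,3,8,9}; main diagonal has {1,2,3,4,5,8,9} → only 6 remains.
(7,9) = 4: row 7 has {1,3,5,6,9}; col 9 has {1,2,3,6,7,9}; box has {1,3,6,8,9} → only 4 remains.
(8,8) = 7: row 8 has {1,2,5,8}; col 8 has {8}; box has {1,3,4,6,8,9}; main diagonal has {1,2,3,4,5,6,8,9} → only 7 remains.
(9,4) = 4: row 9 has {1,2,3,8,9}; col 4 has {1,2,3,6,7,8}; box has {1,2,3,5} → only 4 remains.
(9,8) = 5: row 9 has {1,2,3,4,8,9}; col 8 has {7,8}; box has {1,3,4,6,7,8,9} → only 5 remains.
(1,9) = 5: row 1 has {1,2,4,7}; col 9 has {1,2,3,4,6,7,9}; box has {1,2,3,7}; anti-diagonal has {1,2,3,8,9} → only 5 remains.
(2,3) = 1: row 2 has {3,4,5,7,8,9}; col 3 has {2,5}; box has {2,4,5,6,9} → only 1 remains.
(2,8) = 6: row 2 has {1,3,4,5,7,8,9}; col 8 has {5,7,8}; box has {1,2,3,5,7}; anti-diagonal has {1,2,3,5,8,9} → only 6 remains.
(3,6) = 3: row 3 has {1,2,6}; col 6 has {1,4,5,8,9}; box has {1,4,7,8} → only 3 remains.
(3,9) = 8: row 3 has {1,2,3,6}; col 9 has {1,2,3,4,5,6,7,9}; box has {1,2,3,5,6,7} → only 8 remains.
(4,3) = 4: row 4 has {1,2,3,6,7,8,9}; col 3 has {1,2,5}; box has {1,3,5,6,7} → only 4 remains.
(4,7) = 5: row 4 has {1,2,3,4,6,7,8,9}; col 7 has {1,2,3,6,7,8,9}; box has {2,6,7,8,9} → only 5 remains.
(5,1) = 2: row 5 has {3,4,5,6,7,9}; col 1 has {1,3,4,5,6,7,8,9}; box has {1,3,4,5,6,7} → only 2 remains.
(5,2) = 8: row 5 has {2,3,4,5,6,7,9}; col 2 has {1,2,5,6,9}; box has {1,2,3,4,5,6,7} → only 8 remains.
(5,8) = 1: row 5 has {2,3,4,5,6,7,8,9}; col 8 has {5,6,7,8}; box has {2,5,6,7,8,9} → only 1 remains.
(6,3) = 9: row 6 has {1,2,6,7,8}; col 3 has {1,2,4,5}; box has {1,2,3,4,5,6,7,8} → only 9 remains.
(6,5) = 5: row 6 has {1,2,6,7,8,9}; col 5 has {1,2,3,4,7}; box has {1,2,3,4,6,7,8,9} → only 5 remains.
(6,7) = 4: row 6 has {1,2,5,6,7,8,9}; col 7 has {1,2,3,5,6,7,8,9}; box has {1,2,5,6,7,8,9} → only 4 remains.
(6,8) = 3: row 6 has {1,2,4,5,6,7,8,9}; col 8 has {1,5,6,7,8}; box has {1,2,4,5,6,7,8,9} → only 3 remains.
(7,3) = 7: row 7 has {1,3,4,5,6,9}; col 3 has {1,2,4,5,9}; box has {1,2,5,8,9}; anti-diagonal has {1,2,3,5,6,8,9} → only 7 remains.
(7,5) = 8: row 7 has {1,3,4,5,6,7,9}; col 5 has {1,2,3,4,5,7}; box has {1,2,3,4,5} → only 8 remains.
(7,8) = 2: row 7 has {1,3,4,5,6,7,8,9}; col 8 has {1,3,5,6,7,8}; box has {1,3,4,5,6,7,8,9} → only 2 remains.
(8,2) = 4: row 8 has {1,2,5,7,8}; col 2 has {1,2,5,6,8,9}; box has {1,2,5,7,8,9}; anti-diagonal has {1,2,3,5,6,7,8,9} → only 4 remains.
(8,4) = 9: row 8 has {1,2,4,5,7,8}; col 4 has {1,2,3,4,6,7,8}; box has {1,2,3,4,5,8} → only 9 remains.
(8,6) = 6: row 8 has {1,2,4,5,7,8,9}; col 6 has {1,3,4,5,8,9}; box has {1,2,3,4,5,8,9} → only 6 remains.
(9,3) = 6: row 9 has {1,2,3,4,5,8,9}; col 3 has {1,2,4,5,7,9}; box has {1,2,4,5,7,8,9} → only 6 remains.
(9,6) = 7: row 9 has {1,2,3,4,5,6,8,9}; col 6 has {1,3,4,5,6,8,9}; box has {1,2,3,4,5,6,8,9} → only 7 remains.

7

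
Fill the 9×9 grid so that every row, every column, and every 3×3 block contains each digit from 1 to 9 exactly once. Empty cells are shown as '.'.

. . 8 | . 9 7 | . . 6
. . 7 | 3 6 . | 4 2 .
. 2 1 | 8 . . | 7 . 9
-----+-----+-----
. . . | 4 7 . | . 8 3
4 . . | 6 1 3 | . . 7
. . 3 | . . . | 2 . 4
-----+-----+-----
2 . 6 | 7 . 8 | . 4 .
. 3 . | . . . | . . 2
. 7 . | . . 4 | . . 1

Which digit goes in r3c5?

4

r3c6 = 5 (sole candidate).
r3c8 = 3 (sole candidate).
r6c6 = 9 (sole candidate).
r7c9 = 5 (sole candidate).
r8c5 = 5 (sole candidate).
r2c6 = 1 (sole candidate).
r2c9 = 8 (sole candidate).
r3c1 = 6 (sole candidate).
r3c5 = 4: row 3 has {1,2,3,5,6,7,8,9}; col 5 has {1,5,6,7,9}; box has {1,3,5,6,7,8,9} → only 4 remains.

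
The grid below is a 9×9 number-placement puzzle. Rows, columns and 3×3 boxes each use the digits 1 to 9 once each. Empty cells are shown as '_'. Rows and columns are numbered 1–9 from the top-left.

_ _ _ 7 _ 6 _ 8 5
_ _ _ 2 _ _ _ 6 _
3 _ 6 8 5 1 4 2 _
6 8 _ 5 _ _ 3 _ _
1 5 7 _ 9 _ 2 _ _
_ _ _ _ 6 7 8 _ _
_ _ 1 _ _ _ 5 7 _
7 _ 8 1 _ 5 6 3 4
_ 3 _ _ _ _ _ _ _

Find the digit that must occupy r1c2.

r5c8 = 4: row 5 has {1,2,5,7,9}; col 8 has {2,3,6,7,8}; box has {2,3,8} → only 4 remains.
r5c9 = 6: row 5 has {1,2,4,5,7,9}; col 9 has {4,5}; box has {2,3,4,8} → only 6 remains.
r8c5 = 2: row 8 has {1,3,4,5,6,7,8}; col 5 has {5,6,9}; box has {1,5} → only 2 remains.
r5c4 = 3: row 5 has {1,2,4,5,6,7,9}; col 4 has {1,2,5,7,8}; box has {5,6,7,9} → only 3 remains.
r5c6 = 8: row 5 has {1,2,3,4,5,6,7,9}; col 6 has {1,5,6,7}; box has {3,5,6,7,9} → only 8 remains.
r6c4 = 4: row 6 has {6,7,8}; col 4 has {1,2,3,5,7,8}; box has {3,5,6,7,8,9} → only 4 remains.
r8c2 = 9: row 8 has {1,2,3,4,5,6,7,8}; col 2 has {3,5,8}; box has {1,3,7,8} → only 9 remains.
r3c2 = 7: row 3 has {1,2,3,4,5,6,8}; col 2 has {3,5,8,9}; box has {3,6} → only 7 remains.
r3c9 = 9: row 3 has {1,2,3,4,5,6,7,8}; col 9 has {4,5,6}; box has {2,4,5,6,8} → only 9 remains.
r4c5 = 1: row 4 has {3,5,6,8}; col 5 has {2,5,6,9}; box has {3,4,5,6,7,8,9} → only 1 remains.
r4c6 = 2: row 4 has {1,3,5,6,8}; col 6 has {1,5,6,7,8}; box has {1,3,4,5,6,7,8,9} → only 2 remains.
r4c8 = 9: row 4 has {1,2,3,5,6,8}; col 8 has {2,3,4,6,7,8}; box has {2,3,4,6,8} → only 9 remains.
r4c9 = 7: row 4 has {1,2,3,5,6,8,9}; col 9 has {4,5,6,9}; box has {2,3,4,6,8,9} → only 7 remains.
r6c2 = 2: row 6 has {4,6,7,8}; col 2 has {3,5,7,8,9}; box has {1,5,6,7,8} → only 2 remains.
r6c9 = 1: row 6 has {2,4,6,7,8}; col 9 has {4,5,6,7,9}; box has {2,3,4,6,7,8,9} → only 1 remains.
r9c8 = 1: row 9 has {3}; col 8 has {2,3,4,6,7,8,9}; box has {3,4,5,6,7} → only 1 remains.
r1c7 = 1: row 1 has {5,6,7,8}; col 7 has {2,3,4,5,6,8}; box has {2,4,5,6,8,9} → only 1 remains.
r2c7 = 7: row 2 has {2,6}; col 7 has {1,2,3,4,5,6,8}; box has {1,2,4,5,6,8,9} → only 7 remains.
r2c9 = 3: row 2 has {2,6,7}; col 9 has {1,4,5,6,7,9}; box has {1,2,4,5,6,7,8,9} → only 3 remains.
r4c3 = 4: row 4 has {1,2,3,5,6,7,8,9}; col 3 has {1,6,7,8}; box has {1,2,5,6,7,8} → only 4 remains.
r6c1 = 9: row 6 has {1,2,4,6,7,8}; col 1 has {1,3,6,7}; box has {1,2,4,5,6,7,8} → only 9 remains.
r6c3 = 3: row 6 has {1,2,4,6,7,8,9}; col 3 has {1,4,6,7,8}; box has {1,2,4,5,6,7,8,9} → only 3 remains.
r6c8 = 5: row 6 has {1,2,3,4,6,7,8,9}; col 8 has {1,2,3,4,6,7,8,9}; box has {1,2,3,4,6,7,8,9} → only 5 remains.
r9c7 = 9: row 9 has {1,3}; col 7 has {1,2,3,4,5,6,7,8}; box has {1,3,4,5,6,7} → only 9 remains.
r1c2 = 4: row 1 has {1,5,6,7,8}; col 2 has {2,3,5,7,8,9}; box has {3,6,7} → only 4 remains.

4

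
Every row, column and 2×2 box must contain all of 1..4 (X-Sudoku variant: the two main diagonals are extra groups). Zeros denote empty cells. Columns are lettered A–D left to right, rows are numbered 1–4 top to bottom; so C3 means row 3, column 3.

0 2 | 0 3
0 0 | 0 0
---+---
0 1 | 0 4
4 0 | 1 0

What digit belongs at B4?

A1 = 1 (sole candidate).
C1 = 4 (sole candidate).
A2 = 3 (sole candidate).
B2 = 4 (sole candidate).
C2 = 2 (sole candidate).
D2 = 1 (sole candidate).
A3 = 2 (sole candidate).
C3 = 3 (sole candidate).
B4 = 3: row 4 has {1,4}; col 2 has {1,2,4}; box has {1,2,4} → only 3 remains.

3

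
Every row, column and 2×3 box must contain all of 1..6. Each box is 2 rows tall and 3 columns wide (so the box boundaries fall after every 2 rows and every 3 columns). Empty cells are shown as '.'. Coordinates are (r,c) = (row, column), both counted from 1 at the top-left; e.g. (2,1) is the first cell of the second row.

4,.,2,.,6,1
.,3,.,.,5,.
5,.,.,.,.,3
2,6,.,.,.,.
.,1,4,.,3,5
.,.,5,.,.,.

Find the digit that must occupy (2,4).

4

(1,2) = 5 (sole candidate).
(1,4) = 3 (sole candidate).
(3,2) = 4 (sole candidate).
(3,3) = 1 (sole candidate).
(3,5) = 2 (sole candidate).
(4,3) = 3 (sole candidate).
(4,6) = 4 (sole candidate).
(5,1) = 6 (sole candidate).
(5,4) = 2 (sole candidate).
(6,1) = 3 (sole candidate).
(6,2) = 2 (sole candidate).
(6,6) = 6 (sole candidate).
(2,1) = 1 (sole candidate).
(2,3) = 6 (sole candidate).
(2,4) = 4: row 2 has {1,3,5,6}; col 4 has {2,3}; box has {1,3,5,6} → only 4 remains.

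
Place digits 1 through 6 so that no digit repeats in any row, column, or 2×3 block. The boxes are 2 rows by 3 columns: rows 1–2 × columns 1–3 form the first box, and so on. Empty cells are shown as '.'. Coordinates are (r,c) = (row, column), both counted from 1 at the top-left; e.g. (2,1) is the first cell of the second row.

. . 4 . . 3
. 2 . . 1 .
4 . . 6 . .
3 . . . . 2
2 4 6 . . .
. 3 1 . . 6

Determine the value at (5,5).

5

(4,3) = 5: row 4 has {2,3}; col 3 has {1,4,6}; box has {3,4} → only 5 remains.
(4,5) = 4: row 4 has {2,3,5}; col 5 has {1}; box has {2,6} → only 4 remains.
(6,1) = 5: row 6 has {1,3,6}; col 1 has {2,3,4}; box has {1,2,3,4,6} → only 5 remains.
(6,5) = 2: row 6 has {1,3,5,6}; col 5 has {1,4}; box has {6} → only 2 remains.
(2,1) = 6: row 2 has {1,2}; col 1 has {2,3,4,5}; box has {2,4} → only 6 remains.
(2,3) = 3: row 2 has {1,2,6}; col 3 has {1,4,5,6}; box has {2,4,6} → only 3 remains.
(3,2) = 1: row 3 has {4,6}; col 2 has {2,3,4}; box has {3,4,5} → only 1 remains.
(3,3) = 2: row 3 has {1,4,6}; col 3 has {1,3,4,5,6}; box has {1,3,4,5} → only 2 remains.
(3,6) = 5: row 3 has {1,2,4,6}; col 6 has {2,3,6}; box has {2,4,6} → only 5 remains.
(4,2) = 6: row 4 has {2,3,4,5}; col 2 has {1,2,3,4}; box has {1,2,3,4,5} → only 6 remains.
(4,4) = 1: row 4 has {2,3,4,5,6}; col 4 has {6}; box has {2,4,5,6} → only 1 remains.
(5,6) = 1: row 5 has {2,4,6}; col 6 has {2,3,5,6}; box has {2,6} → only 1 remains.
(6,4) = 4: row 6 has {1,2,3,5,6}; col 4 has {1,6}; box has {1,2,6} → only 4 remains.
(1,1) = 1: row 1 has {3,4}; col 1 has {2,3,4,5,6}; box has {2,3,4,6} → only 1 remains.
(1,2) = 5: row 1 has {1,3,4}; col 2 has {1,2,3,4,6}; box has {1,2,3,4,6} → only 5 remains.
(1,4) = 2: row 1 has {1,3,4,5}; col 4 has {1,4,6}; box has {1,3} → only 2 remains.
(1,5) = 6: row 1 has {1,2,3,4,5}; col 5 has {1,2,4}; box has {1,2,3} → only 6 remains.
(2,4) = 5: row 2 has {1,2,3,6}; col 4 has {1,2,4,6}; box has {1,2,3,6} → only 5 remains.
(2,6) = 4: row 2 has {1,2,3,5,6}; col 6 has {1,2,3,5,6}; box has {1,2,3,5,6} → only 4 remains.
(3,5) = 3: row 3 has {1,2,4,5,6}; col 5 has {1,2,4,6}; box has {1,2,4,5,6} → only 3 remains.
(5,4) = 3: row 5 has {1,2,4,6}; col 4 has {1,2,4,5,6}; box has {1,2,4,6} → only 3 remains.
(5,5) = 5: row 5 has {1,2,3,4,6}; col 5 has {1,2,3,4,6}; box has {1,2,3,4,6} → only 5 remains.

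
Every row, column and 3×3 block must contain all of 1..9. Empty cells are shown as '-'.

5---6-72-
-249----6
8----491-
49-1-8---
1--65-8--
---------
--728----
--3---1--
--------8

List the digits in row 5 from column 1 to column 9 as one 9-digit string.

172659843

r3c3 = 6 (sole candidate).
r5c3 = 2: row 5 has {1,5,6,8}; col 3 has {3,4,6,7}; box has {1,4,9} → only 2 remains.
r4c3 = 5 (sole candidate).
r6c3 = 8 (sole candidate).
r1c9 = 4 (hidden single in row 1).
r1c4 = 8 (hidden single in row 1).
r1c3 = 9 (hidden single in row 1).
r9c3 = 1 (sole candidate).
r2c8 = 8 (hidden single in row 2).
r3c5 = 2 (hidden single in row 3).
r5c8 = 4: in row 5, 4 can only go here (every other open cell in that row sees a 4).
r6c9 = 1 (hidden single in row 6).
r7c6 = 1 (hidden single in row 7).
r1c6 = 3 (sole candidate).
r1c2 = 1 (sole candidate).
r2c5 = 1 (hidden single in row 2).
r8c2 = 8 (hidden single in row 8).
r6c6 = 2 (hidden single in column 6).
Singles propagation stalls; r5c6 is still open with candidates {7,9}.
  Try r5c6 = 7: this forces r2c6=5, r2c7=3, r3c4=7, r3c9=5, r4c5=3, r5c2=3; then r3c2 has no candidate left — contradiction.
So r5c6 = 9.
r6c8 = 9 (hidden single in row 6).
r6c7 = 5 (hidden single in row 6).
r2c7 = 3 (sole candidate).
r3c9 = 5 (sole candidate).
r2c1 = 7 (sole candidate).
r2c6 = 5 (sole candidate).
r3c2 = 3 (sole candidate).
r3c4 = 7 (sole candidate).
r5c2 = 7: row 5 has {1,2,4,5,6,8,9}; col 2 has {1,2,3,8,9}; box has {1,2,4,5,8,9} → only 7 remains.
r5c9 = 3: row 5 has {1,2,4,5,6,7,8,9}; col 9 has {1,4,5,6,8}; box has {1,4,5,8,9} → only 3 remains.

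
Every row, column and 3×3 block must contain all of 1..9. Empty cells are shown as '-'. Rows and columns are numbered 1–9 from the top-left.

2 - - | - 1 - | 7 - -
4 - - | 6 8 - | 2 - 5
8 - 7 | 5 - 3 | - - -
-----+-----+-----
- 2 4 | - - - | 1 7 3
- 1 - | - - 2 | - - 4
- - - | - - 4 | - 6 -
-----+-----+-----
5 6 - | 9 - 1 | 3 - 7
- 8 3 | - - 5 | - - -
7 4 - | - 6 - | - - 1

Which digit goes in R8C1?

1

R1C4 = 4 (sole candidate).
R1C6 = 9 (sole candidate).
R2C6 = 7 (sole candidate).
R3C2 = 9 (sole candidate).
R3C5 = 2 (sole candidate).
R3C9 = 6 (sole candidate).
R4C4 = 8 (sole candidate).
R4C6 = 6 (sole candidate).
R7C3 = 2 (sole candidate).
R7C5 = 4 (sole candidate).
R7C8 = 8 (sole candidate).
R8C5 = 7 (sole candidate).
R9C3 = 9 (sole candidate).
R9C6 = 8 (sole candidate).
R9C7 = 5 (sole candidate).
R9C8 = 2 (sole candidate).
R1C8 = 3 (sole candidate).
R1C9 = 8 (sole candidate).
R2C2 = 3 (sole candidate).
R2C3 = 1 (sole candidate).
R2C8 = 9 (sole candidate).
R3C7 = 4 (sole candidate).
R3C8 = 1 (sole candidate).
R4C1 = 9 (sole candidate).
R4C5 = 5 (sole candidate).
R5C8 = 5 (sole candidate).
R6C1 = 3 (sole candidate).
R6C5 = 9 (sole candidate).
R6C7 = 8 (sole candidate).
R6C9 = 2 (sole candidate).
R8C1 = 1: row 8 has {3,5,7,8}; col 1 has {2,3,4,5,7,8,9}; box has {2,3,4,5,6,7,8,9} → only 1 remains.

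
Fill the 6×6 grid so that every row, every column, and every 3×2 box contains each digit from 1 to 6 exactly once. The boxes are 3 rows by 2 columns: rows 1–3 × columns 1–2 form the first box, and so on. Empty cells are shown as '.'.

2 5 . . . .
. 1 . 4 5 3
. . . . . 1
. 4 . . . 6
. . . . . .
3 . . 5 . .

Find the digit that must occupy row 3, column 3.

5

row 1, column 6 = 4: row 1 has {2,5}; col 6 has {1,3,6}; box has {1,3,5} → only 4 remains.
row 2, column 1 = 6: row 2 has {1,3,4,5}; col 1 has {2,3}; box has {1,2,5} → only 6 remains.
row 2, column 3 = 2: row 2 has {1,3,4,5,6}; col 3 has {}; box has {4} → only 2 remains.
row 3, column 1 = 4: row 3 has {1}; col 1 has {2,3,6}; box has {1,2,5,6} → only 4 remains.
row 3, column 2 = 3: row 3 has {1,4}; col 2 has {1,4,5}; box has {1,2,4,5,6} → only 3 remains.
row 3, column 4 = 6: row 3 has {1,3,4}; col 4 has {4,5}; box has {2,4} → only 6 remains.
row 3, column 5 = 2: row 3 has {1,3,4,6}; col 5 has {5}; box has {1,3,4,5} → only 2 remains.
row 6, column 6 = 2: row 6 has {3,5}; col 6 has {1,3,4,6}; box has {6} → only 2 remains.
row 1, column 5 = 6: row 1 has {2,4,5}; col 5 has {2,5}; box has {1,2,3,4,5} → only 6 remains.
row 3, column 3 = 5: row 3 has {1,2,3,4,6}; col 3 has {2}; box has {2,4,6} → only 5 remains.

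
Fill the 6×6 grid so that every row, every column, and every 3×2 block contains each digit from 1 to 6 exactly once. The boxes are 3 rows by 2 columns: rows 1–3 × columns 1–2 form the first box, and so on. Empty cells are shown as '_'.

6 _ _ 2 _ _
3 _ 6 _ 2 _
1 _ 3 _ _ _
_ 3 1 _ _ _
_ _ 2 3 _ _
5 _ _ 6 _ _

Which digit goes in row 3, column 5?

row 5, column 1 = 4: row 5 has {2,3}; col 1 has {1,3,5,6}; box has {3,5} → only 4 remains.
row 6, column 3 = 4: row 6 has {5,6}; col 3 has {1,2,3,6}; box has {1,2,3,6} → only 4 remains.
row 1, column 3 = 5: row 1 has {2,6}; col 3 has {1,2,3,4,6}; box has {2,3,6} → only 5 remains.
row 3, column 4 = 4: row 3 has {1,3}; col 4 has {2,3,6}; box has {2,3,5,6} → only 4 remains.
row 4, column 1 = 2: row 4 has {1,3}; col 1 has {1,3,4,5,6}; box has {3,4,5} → only 2 remains.
row 4, column 4 = 5: row 4 has {1,2,3}; col 4 has {2,3,4,6}; box has {1,2,3,4,6} → only 5 remains.
row 6, column 2 = 1: row 6 has {4,5,6}; col 2 has {3}; box has {2,3,4,5} → only 1 remains.
row 6, column 5 = 3: row 6 has {1,4,5,6}; col 5 has {2}; box has {} → only 3 remains.
row 6, column 6 = 2: row 6 has {1,3,4,5,6}; col 6 has {}; box has {3} → only 2 remains.
row 1, column 2 = 4: row 1 has {2,5,6}; col 2 has {1,3}; box has {1,3,6} → only 4 remains.
row 1, column 5 = 1: row 1 has {2,4,5,6}; col 5 has {2,3}; box has {2} → only 1 remains.
row 1, column 6 = 3: row 1 has {1,2,4,5,6}; col 6 has {2}; box has {1,2} → only 3 remains.
row 2, column 2 = 5: row 2 has {2,3,6}; col 2 has {1,3,4}; box has {1,3,4,6} → only 5 remains.
row 2, column 4 = 1: row 2 has {2,3,5,6}; col 4 has {2,3,4,5,6}; box has {2,3,4,5,6} → only 1 remains.
row 2, column 6 = 4: row 2 has {1,2,3,5,6}; col 6 has {2,3}; box has {1,2,3} → only 4 remains.
row 3, column 2 = 2: row 3 has {1,3,4}; col 2 has {1,3,4,5}; box has {1,3,4,5,6} → only 2 remains.
row 4, column 6 = 6: row 4 has {1,2,3,5}; col 6 has {2,3,4}; box has {2,3} → only 6 remains.
row 5, column 2 = 6: row 5 has {2,3,4}; col 2 has {1,2,3,4,5}; box has {1,2,3,4,5} → only 6 remains.
row 5, column 5 = 5: row 5 has {2,3,4,6}; col 5 has {1,2,3}; box has {2,3,6} → only 5 remains.
row 5, column 6 = 1: row 5 has {2,3,4,5,6}; col 6 has {2,3,4,6}; box has {2,3,5,6} → only 1 remains.
row 3, column 5 = 6: row 3 has {1,2,3,4}; col 5 has {1,2,3,5}; box has {1,2,3,4} → only 6 remains.

6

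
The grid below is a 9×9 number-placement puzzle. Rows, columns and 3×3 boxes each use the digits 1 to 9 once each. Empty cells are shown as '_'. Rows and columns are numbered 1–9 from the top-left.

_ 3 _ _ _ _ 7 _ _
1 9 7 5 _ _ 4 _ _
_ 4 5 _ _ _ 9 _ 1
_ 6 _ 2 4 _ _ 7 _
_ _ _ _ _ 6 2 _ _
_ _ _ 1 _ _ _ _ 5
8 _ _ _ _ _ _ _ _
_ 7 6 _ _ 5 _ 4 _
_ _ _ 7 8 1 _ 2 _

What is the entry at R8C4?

R9C2 = 5 (sole candidate).
R1C5 = 1 (hidden single in row 1).
R1C8 = 5 (hidden single in row 1).
R4C1 = 5 (hidden single in row 4).
R5C5 = 5 (hidden single in row 5).
R5C1 = 7 (hidden single in row 5).
R7C7 = 5 (hidden single in row 7).
R7C9 = 7 (hidden single in row 7).
R8C7 = 1 (hidden single in row 8).
R4C3 = 1 (hidden single in row 4).
R5C2 = 8 (sole candidate).
R6C2 = 2 (sole candidate).
R7C2 = 1 (sole candidate).
R5C8 = 1 (hidden single in row 5).
R8C9 = 8 (hidden single in row 8).
R1C3 = 8 (hidden single in column 3).
R7C3 = 2 (hidden single in column 3).
R8C5 = 2 (hidden single in row 8).
R3C4 = 8 (hidden single in column 4).
R2C8 = 8 (hidden single in row 2).
R5C9 = 4 (hidden single in column 9).
Singles propagation stalls before the target is settled. Branch on R2C5 (candidates {3,6}).
  Try R2C5 = 3: this forces R2C6=2, R2C9=6, R3C6=7, R3C8=3, R1C9=2, R3C5=6, R7C5=9, R7C8=6; then row 9 has no cell left for 6 — contradiction.
So R2C5 = 6.
R7C4 = 6 (hidden single in column 4).
R7C6 = 4 (hidden single in row 7).
R1C4 = 4 (hidden single in row 1).
R1C6 = 9 (hidden single in row 1).
R4C9 = 9 (hidden single in row 4).
R7C8 = 9 (hidden single in column 8).
R7C5 = 3 (sole candidate).
R8C4 = 9: row 8 has {1,2,4,5,6,7,8}; col 4 has {1,2,4,5,6,7,8}; box has {1,2,3,4,5,6,7,8} → only 9 remains.

9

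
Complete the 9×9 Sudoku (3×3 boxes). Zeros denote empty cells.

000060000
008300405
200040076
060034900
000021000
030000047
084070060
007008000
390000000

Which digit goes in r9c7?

7

r2c1 = 6: in row 2, 6 can only go here (every other open cell in that row sees a 6).
r8c4 = 6: in row 8, 6 can only go here (every other open cell in that row sees a 6).
r5c7 = 6: in row 5, 6 can only go here (every other open cell in that row sees a 6).
r6c6 = 6: in row 6, 6 can only go here (every other open cell in that row sees a 6).
r8c9 = 4: in row 8, 4 can only go here (every other open cell in that row sees a 4).
r9c4 = 4: in row 9, 4 can only go here (every other open cell in that row sees a 4).
r9c3 = 6: in row 9, 6 can only go here (every other open cell in that row sees a 6).
r9c7 = 7: in row 9, 7 can only go here (every other open cell in that row sees a 7).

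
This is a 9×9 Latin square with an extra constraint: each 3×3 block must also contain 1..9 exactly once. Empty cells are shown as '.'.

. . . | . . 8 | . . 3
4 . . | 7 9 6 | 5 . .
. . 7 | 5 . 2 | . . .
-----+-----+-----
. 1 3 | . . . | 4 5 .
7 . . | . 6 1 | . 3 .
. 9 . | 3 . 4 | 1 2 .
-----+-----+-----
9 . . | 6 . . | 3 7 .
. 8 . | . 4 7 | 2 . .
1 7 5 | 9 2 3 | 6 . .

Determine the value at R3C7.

R1C5 = 1: row 1 has {3,8}; col 5 has {2,4,6,9}; box has {2,5,6,7,8,9} → only 1 remains.
R3C5 = 3: row 3 has {2,5,7}; col 5 has {1,2,4,6,9}; box has {1,2,5,6,7,8,9} → only 3 remains.
R4C6 = 9: row 4 has {1,3,4,5}; col 6 has {1,2,3,4,6,7,8}; box has {1,3,4,6} → only 9 remains.
R7C6 = 5: row 7 has {3,6,7,9}; col 6 has {1,2,3,4,6,7,8,9}; box has {2,3,4,6,7,9} → only 5 remains.
R8C3 = 6: row 8 has {2,4,7,8}; col 3 has {3,5,7}; box has {1,5,7,8,9} → only 6 remains.
R8C4 = 1: row 8 has {2,4,6,7,8}; col 4 has {3,5,6,7,9}; box has {2,3,4,5,6,7,9} → only 1 remains.
R8C8 = 9: row 8 has {1,2,4,6,7,8}; col 8 has {2,3,5,7}; box has {2,3,6,7} → only 9 remains.
R8C9 = 5: row 8 has {1,2,4,6,7,8,9}; col 9 has {3}; box has {2,3,6,7,9} → only 5 remains.
R1C4 = 4: row 1 has {1,3,8}; col 4 has {1,3,5,6,7,9}; box has {1,2,3,5,6,7,8,9} → only 4 remains.
R1C8 = 6: row 1 has {1,3,4,8}; col 8 has {2,3,5,7,9}; box has {3,5} → only 6 remains.
R3C2 = 6: row 3 has {2,3,5,7}; col 2 has {1,7,8,9}; box has {4,7} → only 6 remains.
R6C3 = 8: row 6 has {1,2,3,4,9}; col 3 has {3,5,6,7}; box has {1,3,7,9} → only 8 remains.
R7C5 = 8: row 7 has {3,5,6,7,9}; col 5 has {1,2,3,4,6,9}; box has {1,2,3,4,5,6,7,9} → only 8 remains.
R8C1 = 3: row 8 has {1,2,4,5,6,7,8,9}; col 1 has {1,4,7,9}; box has {1,5,6,7,8,9} → only 3 remains.
R3C1 = 8: row 3 has {2,3,5,6,7}; col 1 has {1,3,4,7,9}; box has {4,6,7} → only 8 remains.
R3C7 = 9: row 3 has {2,3,5,6,7,8}; col 7 has {1,2,3,4,5,6}; box has {3,5,6} → only 9 remains.

9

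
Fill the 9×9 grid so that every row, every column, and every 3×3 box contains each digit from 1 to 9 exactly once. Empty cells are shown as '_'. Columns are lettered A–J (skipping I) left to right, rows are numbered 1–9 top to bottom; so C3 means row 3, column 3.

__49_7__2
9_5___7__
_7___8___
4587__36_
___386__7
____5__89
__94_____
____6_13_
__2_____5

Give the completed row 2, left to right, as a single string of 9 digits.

925643718

J4 = 1: row 4 has {3,4,5,6,7,8}; col 9 has {2,5,7,9}; box has {3,6,7,8,9} → only 1 remains.
C5 = 1: row 5 has {3,6,7,8}; col 3 has {2,4,5,8,9}; box has {4,5,8} → only 1 remains.
C8 = 7: row 8 has {1,3,6}; col 3 has {1,2,4,5,8,9}; box has {2,9} → only 7 remains.
A5 = 2: row 5 has {1,3,6,7,8}; col 1 has {4,9}; box has {1,4,5,8} → only 2 remains.
B5 = 9: row 5 has {1,2,3,6,7,8}; col 2 has {5,7}; box has {1,2,4,5,8} → only 9 remains.
A6 = 7: in row 6, 7 can only go here (every other open cell in that row sees a 7).
F8 = 9: in row 8, 9 can only go here (every other open cell in that row sees a 9).
F4 = 2: row 4 has {1,3,4,5,6,7,8}; col 6 has {6,7,8,9}; box has {3,5,6,7,8} → only 2 remains.
D6 = 1: row 6 has {5,7,8,9}; col 4 has {3,4,7,9}; box has {2,3,5,6,7,8} → only 1 remains.
F6 = 4: row 6 has {1,5,7,8,9}; col 6 has {2,6,7,8,9}; box has {1,2,3,5,6,7,8} → only 4 remains.
G6 = 2: row 6 has {1,4,5,7,8,9}; col 7 has {1,3,7}; box has {1,3,6,7,8,9} → only 2 remains.
D9 = 8: row 9 has {2,5}; col 4 has {1,3,4,7,9}; box has {4,6,9} → only 8 remains.
E4 = 9: row 4 has {1,2,3,4,5,6,7,8}; col 5 has {5,6,8}; box has {1,2,3,4,5,6,7,8} → only 9 remains.
D8 = 2: in row 8, 2 can only go here (every other open cell in that row sees a 2).
D2 = 6: row 2 has {5,7,9}; col 4 has {1,2,3,4,7,8,9}; box has {7,8,9} → only 6 remains.
D3 = 5: row 3 has {7,8}; col 4 has {1,2,3,4,6,7,8,9}; box has {6,7,8,9} → only 5 remains.
E3 = 2: in row 3, 2 can only go here (every other open cell in that row sees a 2).
B2 = 2: in row 2, 2 can only go here (every other open cell in that row sees a 2).
J2 = 8: in row 2, 8 can only go here (every other open cell in that row sees an 8).
J7 = 6: row 7 has {4,9}; col 9 has {1,2,5,7,8,9}; box has {1,3,5} → only 6 remains.
J8 = 4: row 8 has {1,2,3,6,7,9}; col 9 has {1,2,5,6,7,8,9}; box has {1,3,5,6} → only 4 remains.
G9 = 9: row 9 has {2,5,8}; col 7 has {1,2,3,7}; box has {1,3,4,5,6} → only 9 remains.
H9 = 7: row 9 has {2,5,8,9}; col 8 has {3,6,8}; box has {1,3,4,5,6,9} → only 7 remains.
J3 = 3: row 3 has {2,5,7,8}; col 9 has {1,2,4,5,6,7,8,9}; box has {2,7,8} → only 3 remains.
G7 = 8: row 7 has {4,6,9}; col 7 has {1,2,3,7,9}; box has {1,3,4,5,6,7,9} → only 8 remains.
H7 = 2: row 7 has {4,6,8,9}; col 8 has {3,6,7,8}; box has {1,3,4,5,6,7,8,9} → only 2 remains.
B8 = 8: row 8 has {1,2,3,4,6,7,9}; col 2 has {2,5,7,9}; box has {2,7,9} → only 8 remains.
C3 = 6: row 3 has {2,3,5,7,8}; col 3 has {1,2,4,5,7,8,9}; box has {2,4,5,7,9} → only 6 remains.
G3 = 4: row 3 has {2,3,5,6,7,8}; col 7 has {1,2,3,7,8,9}; box has {2,3,7,8} → only 4 remains.
G5 = 5: row 5 has {1,2,3,6,7,8,9}; col 7 has {1,2,3,4,7,8,9}; box has {1,2,3,6,7,8,9} → only 5 remains.
H5 = 4: row 5 has {1,2,3,5,6,7,8,9}; col 8 has {2,3,6,7,8}; box has {1,2,3,5,6,7,8,9} → only 4 remains.
C6 = 3: row 6 has {1,2,4,5,7,8,9}; col 3 has {1,2,4,5,6,7,8,9}; box has {1,2,4,5,7,8,9} → only 3 remains.
A8 = 5: row 8 has {1,2,3,4,6,7,8,9}; col 1 has {2,4,7,9}; box has {2,7,8,9} → only 5 remains.
G1 = 6: row 1 has {2,4,7,9}; col 7 has {1,2,3,4,5,7,8,9}; box has {2,3,4,7,8} → only 6 remains.
H2 = 1: row 2 has {2,5,6,7,8,9}; col 8 has {2,3,4,6,7,8}; box has {2,3,4,6,7,8} → only 1 remains.
A3 = 1: row 3 has {2,3,4,5,6,7,8}; col 1 has {2,4,5,7,9}; box has {2,4,5,6,7,9} → only 1 remains.
H3 = 9: row 3 has {1,2,3,4,5,6,7,8}; col 8 has {1,2,3,4,6,7,8}; box has {1,2,3,4,6,7,8} → only 9 remains.
B6 = 6: row 6 has {1,2,3,4,5,7,8,9}; col 2 has {2,5,7,8,9}; box has {1,2,3,4,5,7,8,9} → only 6 remains.
A7 = 3: row 7 has {2,4,6,8,9}; col 1 has {1,2,4,5,7,9}; box has {2,5,7,8,9} → only 3 remains.
B7 = 1: row 7 has {2,3,4,6,8,9}; col 2 has {2,5,6,7,8,9}; box has {2,3,5,7,8,9} → only 1 remains.
E7 = 7: row 7 has {1,2,3,4,6,8,9}; col 5 has {2,5,6,8,9}; box has {2,4,6,8,9} → only 7 remains.
F7 = 5: row 7 has {1,2,3,4,6,7,8,9}; col 6 has {2,4,6,7,8,9}; box has {2,4,6,7,8,9} → only 5 remains.
A9 = 6: row 9 has {2,5,7,8,9}; col 1 has {1,2,3,4,5,7,9}; box has {1,2,3,5,7,8,9} → only 6 remains.
B9 = 4: row 9 has {2,5,6,7,8,9}; col 2 has {1,2,5,6,7,8,9}; box has {1,2,3,5,6,7,8,9} → only 4 remains.
A1 = 8: row 1 has {2,4,6,7,9}; col 1 has {1,2,3,4,5,6,7,9}; box has {1,2,4,5,6,7,9} → only 8 remains.
B1 = 3: row 1 has {2,4,6,7,8,9}; col 2 has {1,2,4,5,6,7,8,9}; box has {1,2,4,5,6,7,8,9} → only 3 remains.
E1 = 1: row 1 has {2,3,4,6,7,8,9}; col 5 has {2,5,6,7,8,9}; box has {2,5,6,7,8,9} → only 1 remains.
H1 = 5: row 1 has {1,2,3,4,6,7,8,9}; col 8 has {1,2,3,4,6,7,8,9}; box has {1,2,3,4,6,7,8,9} → only 5 remains.
F2 = 3: row 2 has {1,2,5,6,7,8,9}; col 6 has {2,4,5,6,7,8,9}; box has {1,2,5,6,7,8,9} → only 3 remains.
E9 = 3: row 9 has {2,4,5,6,7,8,9}; col 5 has {1,2,5,6,7,8,9}; box has {2,4,5,6,7,8,9} → only 3 remains.
F9 = 1: row 9 has {2,3,4,5,6,7,8,9}; col 6 has {2,3,4,5,6,7,8,9}; box has {2,3,4,5,6,7,8,9} → only 1 remains.
E2 = 4: row 2 has {1,2,3,5,6,7,8,9}; col 5 has {1,2,3,5,6,7,8,9}; box has {1,2,3,5,6,7,8,9} → only 4 remains.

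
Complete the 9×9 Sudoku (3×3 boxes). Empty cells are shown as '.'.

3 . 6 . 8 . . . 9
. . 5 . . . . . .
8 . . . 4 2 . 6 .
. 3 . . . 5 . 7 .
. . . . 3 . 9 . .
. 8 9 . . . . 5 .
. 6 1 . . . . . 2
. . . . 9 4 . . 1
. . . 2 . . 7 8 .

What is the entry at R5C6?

R3C3 = 7 (sole candidate).
R8C8 = 3 (sole candidate).
R4C4 = 9 (hidden single in row 4).
R3C2 = 9 (hidden single in row 3).
R2C6 = 9 (hidden single in row 2).
R9C1 = 9 (hidden single in row 9).
R7C8 = 9 (hidden single in row 7).
R8C3 = 8 (hidden single in column 3).
R9C3 = 3 (hidden single in column 3).
R7C6 = 3 (hidden single in column 6).
R7C4 = 8 (hidden single in row 7).
R5C6 = 8: in column 6, 8 can only go here (every other open cell in that column sees an 8).

8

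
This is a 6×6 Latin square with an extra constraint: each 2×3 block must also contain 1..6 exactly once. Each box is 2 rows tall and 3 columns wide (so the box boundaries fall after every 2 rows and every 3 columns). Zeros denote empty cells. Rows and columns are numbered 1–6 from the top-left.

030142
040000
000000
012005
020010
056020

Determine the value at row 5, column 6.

row 1, column 3 = 5: row 1 has {1,2,3,4}; col 3 has {2,6}; box has {3,4} → only 5 remains.
row 2, column 3 = 1: row 2 has {4}; col 3 has {2,5,6}; box has {3,4,5} → only 1 remains.
row 3, column 2 = 6: row 3 has {}; col 2 has {1,2,3,4,5}; box has {1,2} → only 6 remains.
row 3, column 5 = 3: row 3 has {6}; col 5 has {1,2,4}; box has {5} → only 3 remains.
row 4, column 5 = 6: row 4 has {1,2,5}; col 5 has {1,2,3,4}; box has {3,5} → only 6 remains.
row 1, column 1 = 6: row 1 has {1,2,3,4,5}; col 1 has {}; box has {1,3,4,5} → only 6 remains.
row 2, column 1 = 2: row 2 has {1,4}; col 1 has {6}; box has {1,3,4,5,6} → only 2 remains.
row 2, column 5 = 5: row 2 has {1,2,4}; col 5 has {1,2,3,4,6}; box has {1,2,4} → only 5 remains.
row 3, column 3 = 4: row 3 has {3,6}; col 3 has {1,2,5,6}; box has {1,2,6} → only 4 remains.
row 3, column 4 = 2: row 3 has {3,4,6}; col 4 has {1}; box has {3,5,6} → only 2 remains.
row 3, column 6 = 1: row 3 has {2,3,4,6}; col 6 has {2,5}; box has {2,3,5,6} → only 1 remains.
row 4, column 1 = 3: row 4 has {1,2,5,6}; col 1 has {2,6}; box has {1,2,4,6} → only 3 remains.
row 4, column 4 = 4: row 4 has {1,2,3,5,6}; col 4 has {1,2}; box has {1,2,3,5,6} → only 4 remains.
row 5, column 1 = 4: row 5 has {1,2}; col 1 has {2,3,6}; box has {2,5,6} → only 4 remains.
row 5, column 3 = 3: row 5 has {1,2,4}; col 3 has {1,2,4,5,6}; box has {2,4,5,6} → only 3 remains.
row 5, column 6 = 6: row 5 has {1,2,3,4}; col 6 has {1,2,5}; box has {1,2} → only 6 remains.

6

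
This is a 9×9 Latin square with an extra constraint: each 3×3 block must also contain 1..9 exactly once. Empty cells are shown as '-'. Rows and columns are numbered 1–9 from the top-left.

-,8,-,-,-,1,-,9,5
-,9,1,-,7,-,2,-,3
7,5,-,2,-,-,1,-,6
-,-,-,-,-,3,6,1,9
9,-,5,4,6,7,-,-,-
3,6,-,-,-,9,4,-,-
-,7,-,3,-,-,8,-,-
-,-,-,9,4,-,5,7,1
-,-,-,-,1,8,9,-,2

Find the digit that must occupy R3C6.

4

R1C4 = 6: row 1 has {1,5,8,9}; col 4 has {2,3,4,9}; box has {1,2,7} → only 6 remains.
R1C5 = 3: row 1 has {1,5,6,8,9}; col 5 has {1,4,6,7}; box has {1,2,6,7} → only 3 remains.
R1C7 = 7: row 1 has {1,3,5,6,8,9}; col 7 has {1,2,4,5,6,8,9}; box has {1,2,3,5,6,9} → only 7 remains.
R3C6 = 4: row 3 has {1,2,5,6,7}; col 6 has {1,3,7,8,9}; box has {1,2,3,6,7} → only 4 remains.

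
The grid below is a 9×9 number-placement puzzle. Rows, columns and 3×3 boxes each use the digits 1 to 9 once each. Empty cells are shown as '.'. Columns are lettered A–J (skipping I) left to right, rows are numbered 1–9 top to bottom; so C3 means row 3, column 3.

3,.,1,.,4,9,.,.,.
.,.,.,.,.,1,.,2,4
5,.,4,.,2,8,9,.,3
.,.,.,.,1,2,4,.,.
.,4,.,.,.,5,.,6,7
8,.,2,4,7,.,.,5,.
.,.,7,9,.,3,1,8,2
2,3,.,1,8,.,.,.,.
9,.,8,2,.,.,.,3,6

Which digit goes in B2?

8

H1 = 7: row 1 has {1,3,4,9}; col 8 has {2,3,5,6,8}; box has {2,3,4,9} → only 7 remains.
H3 = 1: row 3 has {2,3,4,5,8,9}; col 8 has {2,3,5,6,7,8}; box has {2,3,4,7,9} → only 1 remains.
H4 = 9: row 4 has {1,2,4}; col 8 has {1,2,3,5,6,7,8}; box has {4,5,6,7} → only 9 remains.
J4 = 8: row 4 has {1,2,4,9}; col 9 has {2,3,4,6,7}; box has {4,5,6,7,9} → only 8 remains.
A5 = 1: row 5 has {4,5,6,7}; col 1 has {2,3,5,8,9}; box has {2,4,8} → only 1 remains.
F6 = 6: row 6 has {2,4,5,7,8}; col 6 has {1,2,3,5,8,9}; box has {1,2,4,5,7} → only 6 remains.
G6 = 3: row 6 has {2,4,5,6,7,8}; col 7 has {1,4,9}; box has {4,5,6,7,8,9} → only 3 remains.
J6 = 1: row 6 has {2,3,4,5,6,7,8}; col 9 has {2,3,4,6,7,8}; box has {3,4,5,6,7,8,9} → only 1 remains.
H8 = 4: row 8 has {1,2,3,8}; col 8 has {1,2,3,5,6,7,8,9}; box has {1,2,3,6,8} → only 4 remains.
E9 = 5: row 9 has {2,3,6,8,9}; col 5 has {1,2,4,7,8}; box has {1,2,3,8,9} → only 5 remains.
G9 = 7: row 9 has {2,3,5,6,8,9}; col 7 has {1,3,4,9}; box has {1,2,3,4,6,8} → only 7 remains.
J1 = 5: row 1 has {1,3,4,7,9}; col 9 has {1,2,3,4,6,7,8}; box has {1,2,3,4,7,9} → only 5 remains.
D4 = 3: row 4 has {1,2,4,8,9}; col 4 has {1,2,4,9}; box has {1,2,4,5,6,7} → only 3 remains.
D5 = 8: row 5 has {1,4,5,6,7}; col 4 has {1,2,3,4,9}; box has {1,2,3,4,5,6,7} → only 8 remains.
E5 = 9: row 5 has {1,4,5,6,7,8}; col 5 has {1,2,4,5,7,8}; box has {1,2,3,4,5,6,7,8} → only 9 remains.
G5 = 2: row 5 has {1,4,5,6,7,8,9}; col 7 has {1,3,4,7,9}; box has {1,3,4,5,6,7,8,9} → only 2 remains.
B6 = 9: row 6 has {1,2,3,4,5,6,7,8}; col 2 has {3,4}; box has {1,2,4,8} → only 9 remains.
E7 = 6: row 7 has {1,2,3,7,8,9}; col 5 has {1,2,4,5,7,8,9}; box has {1,2,3,5,8,9} → only 6 remains.
F8 = 7: row 8 has {1,2,3,4,8}; col 6 has {1,2,3,5,6,8,9}; box has {1,2,3,5,6,8,9} → only 7 remains.
G8 = 5: row 8 has {1,2,3,4,7,8}; col 7 has {1,2,3,4,7,9}; box has {1,2,3,4,6,7,8} → only 5 remains.
J8 = 9: row 8 has {1,2,3,4,5,7,8}; col 9 has {1,2,3,4,5,6,7,8}; box has {1,2,3,4,5,6,7,8} → only 9 remains.
B9 = 1: row 9 has {2,3,5,6,7,8,9}; col 2 has {3,4,9}; box has {2,3,7,8,9} → only 1 remains.
F9 = 4: row 9 has {1,2,3,5,6,7,8,9}; col 6 has {1,2,3,5,6,7,8,9}; box has {1,2,3,5,6,7,8,9} → only 4 remains.
D1 = 6: row 1 has {1,3,4,5,7,9}; col 4 has {1,2,3,4,8,9}; box has {1,2,4,8,9} → only 6 remains.
G1 = 8: row 1 has {1,3,4,5,6,7,9}; col 7 has {1,2,3,4,5,7,9}; box has {1,2,3,4,5,7,9} → only 8 remains.
E2 = 3: row 2 has {1,2,4}; col 5 has {1,2,4,5,6,7,8,9}; box has {1,2,4,6,8,9} → only 3 remains.
G2 = 6: row 2 has {1,2,3,4}; col 7 has {1,2,3,4,5,7,8,9}; box has {1,2,3,4,5,7,8,9} → only 6 remains.
D3 = 7: row 3 has {1,2,3,4,5,8,9}; col 4 has {1,2,3,4,6,8,9}; box has {1,2,3,4,6,8,9} → only 7 remains.
C5 = 3: row 5 has {1,2,4,5,6,7,8,9}; col 3 has {1,2,4,7,8}; box has {1,2,4,8,9} → only 3 remains.
A7 = 4: row 7 has {1,2,3,6,7,8,9}; col 1 has {1,2,3,5,8,9}; box has {1,2,3,7,8,9} → only 4 remains.
B7 = 5: row 7 has {1,2,3,4,6,7,8,9}; col 2 has {1,3,4,9}; box has {1,2,3,4,7,8,9} → only 5 remains.
C8 = 6: row 8 has {1,2,3,4,5,7,8,9}; col 3 has {1,2,3,4,7,8}; box has {1,2,3,4,5,7,8,9} → only 6 remains.
B1 = 2: row 1 has {1,3,4,5,6,7,8,9}; col 2 has {1,3,4,5,9}; box has {1,3,4,5} → only 2 remains.
A2 = 7: row 2 has {1,2,3,4,6}; col 1 has {1,2,3,4,5,8,9}; box has {1,2,3,4,5} → only 7 remains.
B2 = 8: row 2 has {1,2,3,4,6,7}; col 2 has {1,2,3,4,5,9}; box has {1,2,3,4,5,7} → only 8 remains.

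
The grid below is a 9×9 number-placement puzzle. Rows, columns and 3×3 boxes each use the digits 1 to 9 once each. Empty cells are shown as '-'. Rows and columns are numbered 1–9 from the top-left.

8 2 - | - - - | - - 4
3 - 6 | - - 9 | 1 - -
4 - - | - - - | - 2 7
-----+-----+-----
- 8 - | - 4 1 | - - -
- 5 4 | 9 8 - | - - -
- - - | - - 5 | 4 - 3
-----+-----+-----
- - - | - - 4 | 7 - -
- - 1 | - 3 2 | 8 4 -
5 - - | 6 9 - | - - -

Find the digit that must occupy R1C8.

3

R2C2 = 7 (sole candidate).
R2C4 = 4 (hidden single in row 2).
R2C5 = 2 (hidden single in row 2).
R5C6 = 3 (hidden single in row 5).
R4C3 = 3 (hidden single in row 4).
R6C8 = 8 (hidden single in row 6).
R2C8 = 5 (sole candidate).
R2C9 = 8 (sole candidate).
R9C2 = 4 (hidden single in row 9).
R7C2 = 3 (hidden single in column 2).
R4C7 = 5 (hidden single in column 7).
R3C2 = 1 (hidden single in box 1).
R6C1 = 1 (hidden single in row 6).
R6C5 = 6 (hidden single in box 5).
R3C5 = 5 (sole candidate).
R6C2 = 9 (sole candidate).
R7C5 = 1 (sole candidate).
R8C2 = 6 (sole candidate).
R1C5 = 7 (sole candidate).
R1C6 = 6 (sole candidate).
R3C3 = 9 (sole candidate).
R3C6 = 8 (sole candidate).
R9C6 = 7 (sole candidate).
R1C3 = 5 (sole candidate).
R3C4 = 3 (sole candidate).
R3C7 = 6 (sole candidate).
R5C7 = 2 (sole candidate).
R8C4 = 5 (sole candidate).
R8C9 = 9 (sole candidate).
R9C7 = 3 (sole candidate).
R9C8 = 1 (sole candidate).
R9C9 = 2 (sole candidate).
R1C4 = 1 (sole candidate).
R1C7 = 9 (sole candidate).
R1C8 = 3: row 1 has {1,2,4,5,6,7,8,9}; col 8 has {1,2,4,5,8}; box has {1,2,4,5,6,7,8,9} → only 3 remains.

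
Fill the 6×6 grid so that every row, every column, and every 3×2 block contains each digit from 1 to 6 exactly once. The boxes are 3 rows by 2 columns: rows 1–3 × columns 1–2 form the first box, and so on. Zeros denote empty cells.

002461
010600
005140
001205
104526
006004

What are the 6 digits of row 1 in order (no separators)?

r2c3 = 3 (sole candidate).
r2c5 = 5 (sole candidate).
r2c6 = 2 (sole candidate).
r3c6 = 3 (sole candidate).
r4c5 = 3 (sole candidate).
r5c2 = 3 (sole candidate).
r6c4 = 3 (sole candidate).
r6c5 = 1 (sole candidate).
r1c2 = 5: row 1 has {1,2,4,6}; col 2 has {1,3}; box has {1} → only 5 remains.
r2c1 = 4 (sole candidate).
r4c1 = 6 (sole candidate).
r4c2 = 4 (sole candidate).
r6c2 = 2 (sole candidate).
r1c1 = 3: row 1 has {1,2,4,5,6}; col 1 has {1,4,6}; box has {1,4,5} → only 3 remains.

352461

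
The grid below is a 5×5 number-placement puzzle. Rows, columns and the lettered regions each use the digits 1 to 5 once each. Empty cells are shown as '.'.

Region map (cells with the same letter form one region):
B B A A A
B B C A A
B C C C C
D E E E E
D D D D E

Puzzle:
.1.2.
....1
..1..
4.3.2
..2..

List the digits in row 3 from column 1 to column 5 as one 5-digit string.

R4C2 = 5: row 4 has {2,3,4}; col 2 has {1}; region has {2,3} → only 5 remains.
R4C4 = 1: row 4 has {2,3,4,5}; col 4 has {2}; region has {2,3,5} → only 1 remains.
R5C2 = 3: row 5 has {2}; col 2 has {1,5}; region has {2,4} → only 3 remains.
R5C4 = 5: row 5 has {2,3}; col 4 has {1,2}; region has {2,3,4} → only 5 remains.
R5C5 = 4: row 5 has {2,3,5}; col 5 has {1,2}; region has {1,2,3,5} → only 4 remains.
R5C1 = 1: row 5 has {2,3,4,5}; col 1 has {4}; region has {2,3,4,5} → only 1 remains.
R1C3 = 4: in row 1, 4 can only go here (every other open cell in that row sees a 4).
R2C3 = 5: row 2 has {1}; col 3 has {1,2,3,4}; region has {1} → only 5 remains.
R2C4 = 3: row 2 has {1,5}; col 4 has {1,2,5}; region has {1,2,4} → only 3 remains.
R3C4 = 4: row 3 has {1}; col 4 has {1,2,3,5}; region has {1,5} → only 4 remains.
R3C5 = 3: row 3 has {1,4}; col 5 has {1,2,4}; region has {1,4,5} → only 3 remains.
R1C5 = 5: row 1 has {1,2,4}; col 5 has {1,2,3,4}; region has {1,2,3,4} → only 5 remains.
R2C1 = 2: row 2 has {1,3,5}; col 1 has {1,4}; region has {1} → only 2 remains.
R2C2 = 4: row 2 has {1,2,3,5}; col 2 has {1,3,5}; region has {1,2} → only 4 remains.
R3C1 = 5: row 3 has {1,3,4}; col 1 has {1,2,4}; region has {1,2,4} → only 5 remains.
R3C2 = 2: row 3 has {1,3,4,5}; col 2 has {1,3,4,5}; region has {1,3,4,5} → only 2 remains.

52143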